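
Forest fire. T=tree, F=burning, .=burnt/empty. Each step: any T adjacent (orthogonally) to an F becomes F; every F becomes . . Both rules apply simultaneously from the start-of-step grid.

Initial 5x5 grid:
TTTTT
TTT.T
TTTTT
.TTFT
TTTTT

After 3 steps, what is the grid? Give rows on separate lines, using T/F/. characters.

Step 1: 4 trees catch fire, 1 burn out
  TTTTT
  TTT.T
  TTTFT
  .TF.F
  TTTFT
Step 2: 5 trees catch fire, 4 burn out
  TTTTT
  TTT.T
  TTF.F
  .F...
  TTF.F
Step 3: 4 trees catch fire, 5 burn out
  TTTTT
  TTF.F
  TF...
  .....
  TF...

TTTTT
TTF.F
TF...
.....
TF...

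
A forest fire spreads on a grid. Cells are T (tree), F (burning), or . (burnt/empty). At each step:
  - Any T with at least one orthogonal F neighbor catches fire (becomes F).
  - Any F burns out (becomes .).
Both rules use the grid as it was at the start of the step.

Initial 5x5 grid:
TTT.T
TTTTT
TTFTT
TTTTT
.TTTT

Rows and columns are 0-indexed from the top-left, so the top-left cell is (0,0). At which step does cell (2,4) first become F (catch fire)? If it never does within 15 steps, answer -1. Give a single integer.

Step 1: cell (2,4)='T' (+4 fires, +1 burnt)
Step 2: cell (2,4)='F' (+8 fires, +4 burnt)
  -> target ignites at step 2
Step 3: cell (2,4)='.' (+7 fires, +8 burnt)
Step 4: cell (2,4)='.' (+3 fires, +7 burnt)
Step 5: cell (2,4)='.' (+0 fires, +3 burnt)
  fire out at step 5

2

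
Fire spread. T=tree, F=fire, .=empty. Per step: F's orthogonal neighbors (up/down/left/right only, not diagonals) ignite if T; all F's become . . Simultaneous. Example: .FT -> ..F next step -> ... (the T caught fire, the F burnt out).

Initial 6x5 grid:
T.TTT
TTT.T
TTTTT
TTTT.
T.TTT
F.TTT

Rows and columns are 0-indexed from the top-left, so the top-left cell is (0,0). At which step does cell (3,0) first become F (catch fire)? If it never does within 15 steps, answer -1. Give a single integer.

Step 1: cell (3,0)='T' (+1 fires, +1 burnt)
Step 2: cell (3,0)='F' (+1 fires, +1 burnt)
  -> target ignites at step 2
Step 3: cell (3,0)='.' (+2 fires, +1 burnt)
Step 4: cell (3,0)='.' (+3 fires, +2 burnt)
Step 5: cell (3,0)='.' (+5 fires, +3 burnt)
Step 6: cell (3,0)='.' (+4 fires, +5 burnt)
Step 7: cell (3,0)='.' (+4 fires, +4 burnt)
Step 8: cell (3,0)='.' (+3 fires, +4 burnt)
Step 9: cell (3,0)='.' (+1 fires, +3 burnt)
Step 10: cell (3,0)='.' (+0 fires, +1 burnt)
  fire out at step 10

2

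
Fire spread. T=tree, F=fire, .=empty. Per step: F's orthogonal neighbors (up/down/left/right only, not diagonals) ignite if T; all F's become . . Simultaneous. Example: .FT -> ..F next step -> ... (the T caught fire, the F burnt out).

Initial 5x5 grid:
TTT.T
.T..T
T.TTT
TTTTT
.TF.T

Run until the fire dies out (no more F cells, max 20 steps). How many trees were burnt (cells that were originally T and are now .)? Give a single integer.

Answer: 13

Derivation:
Step 1: +2 fires, +1 burnt (F count now 2)
Step 2: +3 fires, +2 burnt (F count now 3)
Step 3: +3 fires, +3 burnt (F count now 3)
Step 4: +3 fires, +3 burnt (F count now 3)
Step 5: +1 fires, +3 burnt (F count now 1)
Step 6: +1 fires, +1 burnt (F count now 1)
Step 7: +0 fires, +1 burnt (F count now 0)
Fire out after step 7
Initially T: 17, now '.': 21
Total burnt (originally-T cells now '.'): 13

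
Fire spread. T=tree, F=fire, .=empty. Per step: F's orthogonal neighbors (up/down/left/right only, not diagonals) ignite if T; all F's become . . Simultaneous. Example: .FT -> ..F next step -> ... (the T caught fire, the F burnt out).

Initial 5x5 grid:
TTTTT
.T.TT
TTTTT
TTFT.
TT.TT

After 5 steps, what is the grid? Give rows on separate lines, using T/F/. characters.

Step 1: 3 trees catch fire, 1 burn out
  TTTTT
  .T.TT
  TTFTT
  TF.F.
  TT.TT
Step 2: 5 trees catch fire, 3 burn out
  TTTTT
  .T.TT
  TF.FT
  F....
  TF.FT
Step 3: 6 trees catch fire, 5 burn out
  TTTTT
  .F.FT
  F...F
  .....
  F...F
Step 4: 3 trees catch fire, 6 burn out
  TFTFT
  ....F
  .....
  .....
  .....
Step 5: 3 trees catch fire, 3 burn out
  F.F.F
  .....
  .....
  .....
  .....

F.F.F
.....
.....
.....
.....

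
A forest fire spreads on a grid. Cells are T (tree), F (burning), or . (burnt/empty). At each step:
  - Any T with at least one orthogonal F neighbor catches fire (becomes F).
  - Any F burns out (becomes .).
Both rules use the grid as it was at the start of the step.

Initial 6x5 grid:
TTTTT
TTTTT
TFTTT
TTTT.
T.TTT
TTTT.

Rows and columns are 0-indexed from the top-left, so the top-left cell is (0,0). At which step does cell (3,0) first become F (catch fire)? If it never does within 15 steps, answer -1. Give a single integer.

Step 1: cell (3,0)='T' (+4 fires, +1 burnt)
Step 2: cell (3,0)='F' (+6 fires, +4 burnt)
  -> target ignites at step 2
Step 3: cell (3,0)='.' (+7 fires, +6 burnt)
Step 4: cell (3,0)='.' (+5 fires, +7 burnt)
Step 5: cell (3,0)='.' (+4 fires, +5 burnt)
Step 6: cell (3,0)='.' (+0 fires, +4 burnt)
  fire out at step 6

2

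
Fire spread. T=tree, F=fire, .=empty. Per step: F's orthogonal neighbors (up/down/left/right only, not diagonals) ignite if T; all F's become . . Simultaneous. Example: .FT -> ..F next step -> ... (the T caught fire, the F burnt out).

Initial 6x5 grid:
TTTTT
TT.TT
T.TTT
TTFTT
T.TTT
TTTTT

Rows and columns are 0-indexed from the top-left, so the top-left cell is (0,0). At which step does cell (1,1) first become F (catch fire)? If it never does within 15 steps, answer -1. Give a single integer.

Step 1: cell (1,1)='T' (+4 fires, +1 burnt)
Step 2: cell (1,1)='T' (+5 fires, +4 burnt)
Step 3: cell (1,1)='T' (+7 fires, +5 burnt)
Step 4: cell (1,1)='T' (+5 fires, +7 burnt)
Step 5: cell (1,1)='F' (+4 fires, +5 burnt)
  -> target ignites at step 5
Step 6: cell (1,1)='.' (+1 fires, +4 burnt)
Step 7: cell (1,1)='.' (+0 fires, +1 burnt)
  fire out at step 7

5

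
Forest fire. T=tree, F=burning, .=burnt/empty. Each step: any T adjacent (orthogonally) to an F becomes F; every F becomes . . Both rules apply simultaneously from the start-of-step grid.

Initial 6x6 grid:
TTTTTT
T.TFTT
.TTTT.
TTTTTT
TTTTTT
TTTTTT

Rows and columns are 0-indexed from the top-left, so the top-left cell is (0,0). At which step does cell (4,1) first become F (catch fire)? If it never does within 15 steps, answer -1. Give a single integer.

Step 1: cell (4,1)='T' (+4 fires, +1 burnt)
Step 2: cell (4,1)='T' (+6 fires, +4 burnt)
Step 3: cell (4,1)='T' (+6 fires, +6 burnt)
Step 4: cell (4,1)='T' (+6 fires, +6 burnt)
Step 5: cell (4,1)='F' (+6 fires, +6 burnt)
  -> target ignites at step 5
Step 6: cell (4,1)='.' (+3 fires, +6 burnt)
Step 7: cell (4,1)='.' (+1 fires, +3 burnt)
Step 8: cell (4,1)='.' (+0 fires, +1 burnt)
  fire out at step 8

5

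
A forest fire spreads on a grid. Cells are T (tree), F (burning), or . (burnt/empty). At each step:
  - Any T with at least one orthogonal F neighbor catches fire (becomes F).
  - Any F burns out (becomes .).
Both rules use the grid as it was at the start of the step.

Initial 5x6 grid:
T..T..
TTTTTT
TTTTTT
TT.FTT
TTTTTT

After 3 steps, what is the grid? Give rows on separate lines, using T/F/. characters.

Step 1: 3 trees catch fire, 1 burn out
  T..T..
  TTTTTT
  TTTFTT
  TT..FT
  TTTFTT
Step 2: 6 trees catch fire, 3 burn out
  T..T..
  TTTFTT
  TTF.FT
  TT...F
  TTF.FT
Step 3: 7 trees catch fire, 6 burn out
  T..F..
  TTF.FT
  TF...F
  TT....
  TF...F

T..F..
TTF.FT
TF...F
TT....
TF...F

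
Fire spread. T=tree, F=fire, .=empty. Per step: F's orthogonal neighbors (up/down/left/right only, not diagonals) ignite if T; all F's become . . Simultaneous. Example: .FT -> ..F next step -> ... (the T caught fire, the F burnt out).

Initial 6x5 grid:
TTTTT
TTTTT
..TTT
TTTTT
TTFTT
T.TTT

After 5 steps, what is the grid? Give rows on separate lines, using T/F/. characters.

Step 1: 4 trees catch fire, 1 burn out
  TTTTT
  TTTTT
  ..TTT
  TTFTT
  TF.FT
  T.FTT
Step 2: 6 trees catch fire, 4 burn out
  TTTTT
  TTTTT
  ..FTT
  TF.FT
  F...F
  T..FT
Step 3: 6 trees catch fire, 6 burn out
  TTTTT
  TTFTT
  ...FT
  F...F
  .....
  F...F
Step 4: 4 trees catch fire, 6 burn out
  TTFTT
  TF.FT
  ....F
  .....
  .....
  .....
Step 5: 4 trees catch fire, 4 burn out
  TF.FT
  F...F
  .....
  .....
  .....
  .....

TF.FT
F...F
.....
.....
.....
.....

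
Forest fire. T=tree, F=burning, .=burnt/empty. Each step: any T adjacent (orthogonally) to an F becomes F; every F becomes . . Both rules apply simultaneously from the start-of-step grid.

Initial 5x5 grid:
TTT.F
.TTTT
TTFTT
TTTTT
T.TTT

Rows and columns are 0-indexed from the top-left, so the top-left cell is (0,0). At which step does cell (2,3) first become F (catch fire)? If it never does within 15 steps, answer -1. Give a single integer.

Step 1: cell (2,3)='F' (+5 fires, +2 burnt)
  -> target ignites at step 1
Step 2: cell (2,3)='.' (+8 fires, +5 burnt)
Step 3: cell (2,3)='.' (+4 fires, +8 burnt)
Step 4: cell (2,3)='.' (+3 fires, +4 burnt)
Step 5: cell (2,3)='.' (+0 fires, +3 burnt)
  fire out at step 5

1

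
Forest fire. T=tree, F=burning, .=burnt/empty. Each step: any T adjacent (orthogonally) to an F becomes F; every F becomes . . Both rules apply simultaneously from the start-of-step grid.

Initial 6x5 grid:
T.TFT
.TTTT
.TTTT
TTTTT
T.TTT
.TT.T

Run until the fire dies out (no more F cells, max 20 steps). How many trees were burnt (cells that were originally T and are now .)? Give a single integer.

Answer: 22

Derivation:
Step 1: +3 fires, +1 burnt (F count now 3)
Step 2: +3 fires, +3 burnt (F count now 3)
Step 3: +4 fires, +3 burnt (F count now 4)
Step 4: +4 fires, +4 burnt (F count now 4)
Step 5: +3 fires, +4 burnt (F count now 3)
Step 6: +3 fires, +3 burnt (F count now 3)
Step 7: +2 fires, +3 burnt (F count now 2)
Step 8: +0 fires, +2 burnt (F count now 0)
Fire out after step 8
Initially T: 23, now '.': 29
Total burnt (originally-T cells now '.'): 22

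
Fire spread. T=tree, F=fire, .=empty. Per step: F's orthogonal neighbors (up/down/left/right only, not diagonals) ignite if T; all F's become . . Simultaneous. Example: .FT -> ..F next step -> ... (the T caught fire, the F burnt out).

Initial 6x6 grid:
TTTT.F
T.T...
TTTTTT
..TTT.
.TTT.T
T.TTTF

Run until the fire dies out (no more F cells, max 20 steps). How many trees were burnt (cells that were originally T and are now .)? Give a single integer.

Step 1: +2 fires, +2 burnt (F count now 2)
Step 2: +1 fires, +2 burnt (F count now 1)
Step 3: +2 fires, +1 burnt (F count now 2)
Step 4: +2 fires, +2 burnt (F count now 2)
Step 5: +4 fires, +2 burnt (F count now 4)
Step 6: +2 fires, +4 burnt (F count now 2)
Step 7: +3 fires, +2 burnt (F count now 3)
Step 8: +2 fires, +3 burnt (F count now 2)
Step 9: +3 fires, +2 burnt (F count now 3)
Step 10: +1 fires, +3 burnt (F count now 1)
Step 11: +0 fires, +1 burnt (F count now 0)
Fire out after step 11
Initially T: 23, now '.': 35
Total burnt (originally-T cells now '.'): 22

Answer: 22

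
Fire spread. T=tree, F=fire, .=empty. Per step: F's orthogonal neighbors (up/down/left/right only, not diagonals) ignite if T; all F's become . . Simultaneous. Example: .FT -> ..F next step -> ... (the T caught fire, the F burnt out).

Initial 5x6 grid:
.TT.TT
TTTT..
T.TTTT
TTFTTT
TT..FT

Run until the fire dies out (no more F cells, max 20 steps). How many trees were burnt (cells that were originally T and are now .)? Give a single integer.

Step 1: +5 fires, +2 burnt (F count now 5)
Step 2: +6 fires, +5 burnt (F count now 6)
Step 3: +6 fires, +6 burnt (F count now 6)
Step 4: +2 fires, +6 burnt (F count now 2)
Step 5: +0 fires, +2 burnt (F count now 0)
Fire out after step 5
Initially T: 21, now '.': 28
Total burnt (originally-T cells now '.'): 19

Answer: 19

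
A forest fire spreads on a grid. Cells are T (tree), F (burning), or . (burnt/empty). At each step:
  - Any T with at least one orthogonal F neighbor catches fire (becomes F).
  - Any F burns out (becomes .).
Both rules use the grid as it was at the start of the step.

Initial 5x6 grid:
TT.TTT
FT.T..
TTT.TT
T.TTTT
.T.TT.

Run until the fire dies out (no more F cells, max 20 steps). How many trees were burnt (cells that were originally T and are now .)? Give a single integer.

Step 1: +3 fires, +1 burnt (F count now 3)
Step 2: +3 fires, +3 burnt (F count now 3)
Step 3: +1 fires, +3 burnt (F count now 1)
Step 4: +1 fires, +1 burnt (F count now 1)
Step 5: +1 fires, +1 burnt (F count now 1)
Step 6: +2 fires, +1 burnt (F count now 2)
Step 7: +3 fires, +2 burnt (F count now 3)
Step 8: +1 fires, +3 burnt (F count now 1)
Step 9: +0 fires, +1 burnt (F count now 0)
Fire out after step 9
Initially T: 20, now '.': 25
Total burnt (originally-T cells now '.'): 15

Answer: 15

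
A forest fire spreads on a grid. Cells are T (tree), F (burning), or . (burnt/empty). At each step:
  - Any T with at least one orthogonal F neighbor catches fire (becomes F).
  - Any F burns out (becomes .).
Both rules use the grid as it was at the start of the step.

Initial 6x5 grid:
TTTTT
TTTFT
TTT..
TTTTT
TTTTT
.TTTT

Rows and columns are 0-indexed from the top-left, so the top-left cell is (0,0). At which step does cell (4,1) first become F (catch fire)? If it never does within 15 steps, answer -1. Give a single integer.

Step 1: cell (4,1)='T' (+3 fires, +1 burnt)
Step 2: cell (4,1)='T' (+4 fires, +3 burnt)
Step 3: cell (4,1)='T' (+4 fires, +4 burnt)
Step 4: cell (4,1)='T' (+5 fires, +4 burnt)
Step 5: cell (4,1)='F' (+5 fires, +5 burnt)
  -> target ignites at step 5
Step 6: cell (4,1)='.' (+4 fires, +5 burnt)
Step 7: cell (4,1)='.' (+1 fires, +4 burnt)
Step 8: cell (4,1)='.' (+0 fires, +1 burnt)
  fire out at step 8

5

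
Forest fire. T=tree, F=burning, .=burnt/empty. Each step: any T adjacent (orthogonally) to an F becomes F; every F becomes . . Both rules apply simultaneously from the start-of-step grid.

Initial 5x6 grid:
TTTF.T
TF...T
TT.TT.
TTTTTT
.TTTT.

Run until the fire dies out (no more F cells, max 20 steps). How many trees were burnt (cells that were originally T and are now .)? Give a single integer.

Answer: 18

Derivation:
Step 1: +4 fires, +2 burnt (F count now 4)
Step 2: +3 fires, +4 burnt (F count now 3)
Step 3: +3 fires, +3 burnt (F count now 3)
Step 4: +2 fires, +3 burnt (F count now 2)
Step 5: +3 fires, +2 burnt (F count now 3)
Step 6: +3 fires, +3 burnt (F count now 3)
Step 7: +0 fires, +3 burnt (F count now 0)
Fire out after step 7
Initially T: 20, now '.': 28
Total burnt (originally-T cells now '.'): 18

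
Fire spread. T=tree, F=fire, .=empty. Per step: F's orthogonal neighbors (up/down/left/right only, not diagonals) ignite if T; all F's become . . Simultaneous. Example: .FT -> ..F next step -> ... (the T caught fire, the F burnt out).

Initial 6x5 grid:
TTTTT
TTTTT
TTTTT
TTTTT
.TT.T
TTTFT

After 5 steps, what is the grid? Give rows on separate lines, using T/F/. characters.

Step 1: 2 trees catch fire, 1 burn out
  TTTTT
  TTTTT
  TTTTT
  TTTTT
  .TT.T
  TTF.F
Step 2: 3 trees catch fire, 2 burn out
  TTTTT
  TTTTT
  TTTTT
  TTTTT
  .TF.F
  TF...
Step 3: 4 trees catch fire, 3 burn out
  TTTTT
  TTTTT
  TTTTT
  TTFTF
  .F...
  F....
Step 4: 4 trees catch fire, 4 burn out
  TTTTT
  TTTTT
  TTFTF
  TF.F.
  .....
  .....
Step 5: 5 trees catch fire, 4 burn out
  TTTTT
  TTFTF
  TF.F.
  F....
  .....
  .....

TTTTT
TTFTF
TF.F.
F....
.....
.....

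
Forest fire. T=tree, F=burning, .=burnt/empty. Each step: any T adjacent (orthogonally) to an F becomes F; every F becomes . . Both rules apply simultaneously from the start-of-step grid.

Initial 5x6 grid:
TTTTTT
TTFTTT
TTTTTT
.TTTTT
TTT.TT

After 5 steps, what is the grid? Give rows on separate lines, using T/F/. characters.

Step 1: 4 trees catch fire, 1 burn out
  TTFTTT
  TF.FTT
  TTFTTT
  .TTTTT
  TTT.TT
Step 2: 7 trees catch fire, 4 burn out
  TF.FTT
  F...FT
  TF.FTT
  .TFTTT
  TTT.TT
Step 3: 8 trees catch fire, 7 burn out
  F...FT
  .....F
  F...FT
  .F.FTT
  TTF.TT
Step 4: 4 trees catch fire, 8 burn out
  .....F
  ......
  .....F
  ....FT
  TF..TT
Step 5: 3 trees catch fire, 4 burn out
  ......
  ......
  ......
  .....F
  F...FT

......
......
......
.....F
F...FT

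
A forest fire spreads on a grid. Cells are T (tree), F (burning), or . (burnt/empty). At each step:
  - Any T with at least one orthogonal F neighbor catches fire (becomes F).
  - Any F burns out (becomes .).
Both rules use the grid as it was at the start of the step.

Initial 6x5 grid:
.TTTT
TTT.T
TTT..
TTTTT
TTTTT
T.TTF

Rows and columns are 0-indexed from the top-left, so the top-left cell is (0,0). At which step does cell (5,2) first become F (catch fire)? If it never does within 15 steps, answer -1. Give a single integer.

Step 1: cell (5,2)='T' (+2 fires, +1 burnt)
Step 2: cell (5,2)='F' (+3 fires, +2 burnt)
  -> target ignites at step 2
Step 3: cell (5,2)='.' (+2 fires, +3 burnt)
Step 4: cell (5,2)='.' (+2 fires, +2 burnt)
Step 5: cell (5,2)='.' (+3 fires, +2 burnt)
Step 6: cell (5,2)='.' (+4 fires, +3 burnt)
Step 7: cell (5,2)='.' (+3 fires, +4 burnt)
Step 8: cell (5,2)='.' (+3 fires, +3 burnt)
Step 9: cell (5,2)='.' (+1 fires, +3 burnt)
Step 10: cell (5,2)='.' (+1 fires, +1 burnt)
Step 11: cell (5,2)='.' (+0 fires, +1 burnt)
  fire out at step 11

2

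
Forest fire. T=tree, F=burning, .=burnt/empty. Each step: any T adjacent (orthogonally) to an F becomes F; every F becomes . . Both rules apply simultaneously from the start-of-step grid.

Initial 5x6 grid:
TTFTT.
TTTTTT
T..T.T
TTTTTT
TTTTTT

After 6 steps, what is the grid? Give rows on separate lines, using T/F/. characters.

Step 1: 3 trees catch fire, 1 burn out
  TF.FT.
  TTFTTT
  T..T.T
  TTTTTT
  TTTTTT
Step 2: 4 trees catch fire, 3 burn out
  F...F.
  TF.FTT
  T..T.T
  TTTTTT
  TTTTTT
Step 3: 3 trees catch fire, 4 burn out
  ......
  F...FT
  T..F.T
  TTTTTT
  TTTTTT
Step 4: 3 trees catch fire, 3 burn out
  ......
  .....F
  F....T
  TTTFTT
  TTTTTT
Step 5: 5 trees catch fire, 3 burn out
  ......
  ......
  .....F
  FTF.FT
  TTTFTT
Step 6: 5 trees catch fire, 5 burn out
  ......
  ......
  ......
  .F...F
  FTF.FT

......
......
......
.F...F
FTF.FT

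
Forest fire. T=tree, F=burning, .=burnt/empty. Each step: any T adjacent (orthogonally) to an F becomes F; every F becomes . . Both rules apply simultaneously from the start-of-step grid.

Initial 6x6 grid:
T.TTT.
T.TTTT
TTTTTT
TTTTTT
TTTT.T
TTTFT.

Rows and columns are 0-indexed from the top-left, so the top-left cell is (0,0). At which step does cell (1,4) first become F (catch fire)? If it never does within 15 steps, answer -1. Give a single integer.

Step 1: cell (1,4)='T' (+3 fires, +1 burnt)
Step 2: cell (1,4)='T' (+3 fires, +3 burnt)
Step 3: cell (1,4)='T' (+5 fires, +3 burnt)
Step 4: cell (1,4)='T' (+6 fires, +5 burnt)
Step 5: cell (1,4)='F' (+7 fires, +6 burnt)
  -> target ignites at step 5
Step 6: cell (1,4)='.' (+4 fires, +7 burnt)
Step 7: cell (1,4)='.' (+1 fires, +4 burnt)
Step 8: cell (1,4)='.' (+1 fires, +1 burnt)
Step 9: cell (1,4)='.' (+0 fires, +1 burnt)
  fire out at step 9

5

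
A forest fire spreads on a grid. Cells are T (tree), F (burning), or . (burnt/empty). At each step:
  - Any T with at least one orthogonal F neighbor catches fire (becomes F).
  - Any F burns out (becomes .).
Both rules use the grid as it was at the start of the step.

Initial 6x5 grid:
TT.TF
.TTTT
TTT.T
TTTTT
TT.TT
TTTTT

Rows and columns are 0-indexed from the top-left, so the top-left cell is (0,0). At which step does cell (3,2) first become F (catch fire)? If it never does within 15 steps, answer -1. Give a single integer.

Step 1: cell (3,2)='T' (+2 fires, +1 burnt)
Step 2: cell (3,2)='T' (+2 fires, +2 burnt)
Step 3: cell (3,2)='T' (+2 fires, +2 burnt)
Step 4: cell (3,2)='T' (+4 fires, +2 burnt)
Step 5: cell (3,2)='F' (+5 fires, +4 burnt)
  -> target ignites at step 5
Step 6: cell (3,2)='.' (+4 fires, +5 burnt)
Step 7: cell (3,2)='.' (+3 fires, +4 burnt)
Step 8: cell (3,2)='.' (+2 fires, +3 burnt)
Step 9: cell (3,2)='.' (+1 fires, +2 burnt)
Step 10: cell (3,2)='.' (+0 fires, +1 burnt)
  fire out at step 10

5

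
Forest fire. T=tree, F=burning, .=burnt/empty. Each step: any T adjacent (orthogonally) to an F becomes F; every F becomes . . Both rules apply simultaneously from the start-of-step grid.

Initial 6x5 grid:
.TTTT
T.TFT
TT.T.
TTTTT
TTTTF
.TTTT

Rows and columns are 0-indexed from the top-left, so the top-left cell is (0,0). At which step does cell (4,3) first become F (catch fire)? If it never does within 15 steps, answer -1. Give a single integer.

Step 1: cell (4,3)='F' (+7 fires, +2 burnt)
  -> target ignites at step 1
Step 2: cell (4,3)='.' (+5 fires, +7 burnt)
Step 3: cell (4,3)='.' (+4 fires, +5 burnt)
Step 4: cell (4,3)='.' (+3 fires, +4 burnt)
Step 5: cell (4,3)='.' (+2 fires, +3 burnt)
Step 6: cell (4,3)='.' (+1 fires, +2 burnt)
Step 7: cell (4,3)='.' (+1 fires, +1 burnt)
Step 8: cell (4,3)='.' (+0 fires, +1 burnt)
  fire out at step 8

1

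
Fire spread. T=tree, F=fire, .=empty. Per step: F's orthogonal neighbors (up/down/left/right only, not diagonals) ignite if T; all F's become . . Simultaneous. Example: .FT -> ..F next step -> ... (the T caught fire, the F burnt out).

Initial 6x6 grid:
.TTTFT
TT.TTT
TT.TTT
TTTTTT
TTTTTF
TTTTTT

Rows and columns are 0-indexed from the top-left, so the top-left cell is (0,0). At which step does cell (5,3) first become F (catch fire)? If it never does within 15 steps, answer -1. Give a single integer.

Step 1: cell (5,3)='T' (+6 fires, +2 burnt)
Step 2: cell (5,3)='T' (+8 fires, +6 burnt)
Step 3: cell (5,3)='F' (+5 fires, +8 burnt)
  -> target ignites at step 3
Step 4: cell (5,3)='.' (+4 fires, +5 burnt)
Step 5: cell (5,3)='.' (+5 fires, +4 burnt)
Step 6: cell (5,3)='.' (+3 fires, +5 burnt)
Step 7: cell (5,3)='.' (+0 fires, +3 burnt)
  fire out at step 7

3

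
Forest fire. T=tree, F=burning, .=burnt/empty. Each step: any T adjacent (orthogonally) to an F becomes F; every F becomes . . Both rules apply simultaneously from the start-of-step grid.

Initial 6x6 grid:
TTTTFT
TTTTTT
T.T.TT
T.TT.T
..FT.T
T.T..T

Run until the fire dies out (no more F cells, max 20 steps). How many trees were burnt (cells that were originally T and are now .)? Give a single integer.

Answer: 23

Derivation:
Step 1: +6 fires, +2 burnt (F count now 6)
Step 2: +6 fires, +6 burnt (F count now 6)
Step 3: +3 fires, +6 burnt (F count now 3)
Step 4: +3 fires, +3 burnt (F count now 3)
Step 5: +2 fires, +3 burnt (F count now 2)
Step 6: +2 fires, +2 burnt (F count now 2)
Step 7: +1 fires, +2 burnt (F count now 1)
Step 8: +0 fires, +1 burnt (F count now 0)
Fire out after step 8
Initially T: 24, now '.': 35
Total burnt (originally-T cells now '.'): 23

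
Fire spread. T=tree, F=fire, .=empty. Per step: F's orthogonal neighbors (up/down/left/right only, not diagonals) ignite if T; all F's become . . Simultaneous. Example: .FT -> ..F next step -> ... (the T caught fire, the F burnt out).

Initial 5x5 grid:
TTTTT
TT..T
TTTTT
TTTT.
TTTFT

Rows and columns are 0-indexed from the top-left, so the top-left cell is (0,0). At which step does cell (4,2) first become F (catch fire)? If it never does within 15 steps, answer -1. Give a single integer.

Step 1: cell (4,2)='F' (+3 fires, +1 burnt)
  -> target ignites at step 1
Step 2: cell (4,2)='.' (+3 fires, +3 burnt)
Step 3: cell (4,2)='.' (+4 fires, +3 burnt)
Step 4: cell (4,2)='.' (+3 fires, +4 burnt)
Step 5: cell (4,2)='.' (+3 fires, +3 burnt)
Step 6: cell (4,2)='.' (+3 fires, +3 burnt)
Step 7: cell (4,2)='.' (+2 fires, +3 burnt)
Step 8: cell (4,2)='.' (+0 fires, +2 burnt)
  fire out at step 8

1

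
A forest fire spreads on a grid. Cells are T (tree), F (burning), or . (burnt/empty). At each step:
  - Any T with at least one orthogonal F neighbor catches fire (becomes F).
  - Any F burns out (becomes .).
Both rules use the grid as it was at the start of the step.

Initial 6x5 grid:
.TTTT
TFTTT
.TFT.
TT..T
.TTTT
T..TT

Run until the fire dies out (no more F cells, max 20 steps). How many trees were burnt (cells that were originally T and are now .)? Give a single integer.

Answer: 19

Derivation:
Step 1: +5 fires, +2 burnt (F count now 5)
Step 2: +3 fires, +5 burnt (F count now 3)
Step 3: +4 fires, +3 burnt (F count now 4)
Step 4: +2 fires, +4 burnt (F count now 2)
Step 5: +1 fires, +2 burnt (F count now 1)
Step 6: +2 fires, +1 burnt (F count now 2)
Step 7: +2 fires, +2 burnt (F count now 2)
Step 8: +0 fires, +2 burnt (F count now 0)
Fire out after step 8
Initially T: 20, now '.': 29
Total burnt (originally-T cells now '.'): 19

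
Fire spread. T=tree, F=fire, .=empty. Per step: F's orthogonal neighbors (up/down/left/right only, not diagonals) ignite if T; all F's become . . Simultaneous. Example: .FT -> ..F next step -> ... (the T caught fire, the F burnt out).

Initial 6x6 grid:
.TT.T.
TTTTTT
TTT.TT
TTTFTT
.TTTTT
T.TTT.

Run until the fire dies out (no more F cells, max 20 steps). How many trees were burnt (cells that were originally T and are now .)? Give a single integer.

Answer: 27

Derivation:
Step 1: +3 fires, +1 burnt (F count now 3)
Step 2: +7 fires, +3 burnt (F count now 7)
Step 3: +9 fires, +7 burnt (F count now 9)
Step 4: +6 fires, +9 burnt (F count now 6)
Step 5: +2 fires, +6 burnt (F count now 2)
Step 6: +0 fires, +2 burnt (F count now 0)
Fire out after step 6
Initially T: 28, now '.': 35
Total burnt (originally-T cells now '.'): 27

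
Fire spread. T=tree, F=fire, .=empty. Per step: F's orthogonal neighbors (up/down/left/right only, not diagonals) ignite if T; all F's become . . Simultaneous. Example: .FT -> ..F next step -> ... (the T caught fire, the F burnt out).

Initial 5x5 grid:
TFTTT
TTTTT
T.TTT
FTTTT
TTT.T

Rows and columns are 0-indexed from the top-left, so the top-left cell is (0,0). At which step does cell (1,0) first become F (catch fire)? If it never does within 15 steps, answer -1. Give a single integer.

Step 1: cell (1,0)='T' (+6 fires, +2 burnt)
Step 2: cell (1,0)='F' (+5 fires, +6 burnt)
  -> target ignites at step 2
Step 3: cell (1,0)='.' (+5 fires, +5 burnt)
Step 4: cell (1,0)='.' (+3 fires, +5 burnt)
Step 5: cell (1,0)='.' (+2 fires, +3 burnt)
Step 6: cell (1,0)='.' (+0 fires, +2 burnt)
  fire out at step 6

2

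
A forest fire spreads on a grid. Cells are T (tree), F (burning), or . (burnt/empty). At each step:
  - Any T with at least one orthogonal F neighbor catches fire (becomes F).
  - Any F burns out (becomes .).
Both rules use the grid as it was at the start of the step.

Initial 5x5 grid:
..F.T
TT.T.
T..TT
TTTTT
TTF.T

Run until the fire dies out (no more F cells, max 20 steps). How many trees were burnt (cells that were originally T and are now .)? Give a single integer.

Step 1: +2 fires, +2 burnt (F count now 2)
Step 2: +3 fires, +2 burnt (F count now 3)
Step 3: +3 fires, +3 burnt (F count now 3)
Step 4: +4 fires, +3 burnt (F count now 4)
Step 5: +1 fires, +4 burnt (F count now 1)
Step 6: +1 fires, +1 burnt (F count now 1)
Step 7: +0 fires, +1 burnt (F count now 0)
Fire out after step 7
Initially T: 15, now '.': 24
Total burnt (originally-T cells now '.'): 14

Answer: 14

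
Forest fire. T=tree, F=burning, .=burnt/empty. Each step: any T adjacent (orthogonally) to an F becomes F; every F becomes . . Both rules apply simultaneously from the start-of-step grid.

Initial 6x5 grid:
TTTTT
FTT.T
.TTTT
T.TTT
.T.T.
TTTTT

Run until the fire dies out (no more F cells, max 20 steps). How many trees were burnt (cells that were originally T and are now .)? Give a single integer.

Answer: 22

Derivation:
Step 1: +2 fires, +1 burnt (F count now 2)
Step 2: +3 fires, +2 burnt (F count now 3)
Step 3: +2 fires, +3 burnt (F count now 2)
Step 4: +3 fires, +2 burnt (F count now 3)
Step 5: +3 fires, +3 burnt (F count now 3)
Step 6: +3 fires, +3 burnt (F count now 3)
Step 7: +1 fires, +3 burnt (F count now 1)
Step 8: +2 fires, +1 burnt (F count now 2)
Step 9: +1 fires, +2 burnt (F count now 1)
Step 10: +2 fires, +1 burnt (F count now 2)
Step 11: +0 fires, +2 burnt (F count now 0)
Fire out after step 11
Initially T: 23, now '.': 29
Total burnt (originally-T cells now '.'): 22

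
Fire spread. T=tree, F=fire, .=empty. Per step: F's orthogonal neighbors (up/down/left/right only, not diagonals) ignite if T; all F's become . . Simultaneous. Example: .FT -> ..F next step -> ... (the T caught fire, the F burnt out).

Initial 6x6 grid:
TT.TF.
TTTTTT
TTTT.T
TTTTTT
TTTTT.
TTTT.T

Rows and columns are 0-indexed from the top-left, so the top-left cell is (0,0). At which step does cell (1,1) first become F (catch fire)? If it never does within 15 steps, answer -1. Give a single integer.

Step 1: cell (1,1)='T' (+2 fires, +1 burnt)
Step 2: cell (1,1)='T' (+2 fires, +2 burnt)
Step 3: cell (1,1)='T' (+3 fires, +2 burnt)
Step 4: cell (1,1)='F' (+4 fires, +3 burnt)
  -> target ignites at step 4
Step 5: cell (1,1)='.' (+6 fires, +4 burnt)
Step 6: cell (1,1)='.' (+6 fires, +6 burnt)
Step 7: cell (1,1)='.' (+3 fires, +6 burnt)
Step 8: cell (1,1)='.' (+2 fires, +3 burnt)
Step 9: cell (1,1)='.' (+1 fires, +2 burnt)
Step 10: cell (1,1)='.' (+0 fires, +1 burnt)
  fire out at step 10

4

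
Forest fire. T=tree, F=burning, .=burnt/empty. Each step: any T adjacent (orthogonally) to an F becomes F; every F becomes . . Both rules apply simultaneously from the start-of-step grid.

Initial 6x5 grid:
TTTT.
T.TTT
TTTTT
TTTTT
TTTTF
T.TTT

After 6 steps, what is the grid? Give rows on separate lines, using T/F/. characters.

Step 1: 3 trees catch fire, 1 burn out
  TTTT.
  T.TTT
  TTTTT
  TTTTF
  TTTF.
  T.TTF
Step 2: 4 trees catch fire, 3 burn out
  TTTT.
  T.TTT
  TTTTF
  TTTF.
  TTF..
  T.TF.
Step 3: 5 trees catch fire, 4 burn out
  TTTT.
  T.TTF
  TTTF.
  TTF..
  TF...
  T.F..
Step 4: 4 trees catch fire, 5 burn out
  TTTT.
  T.TF.
  TTF..
  TF...
  F....
  T....
Step 5: 5 trees catch fire, 4 burn out
  TTTF.
  T.F..
  TF...
  F....
  .....
  F....
Step 6: 2 trees catch fire, 5 burn out
  TTF..
  T....
  F....
  .....
  .....
  .....

TTF..
T....
F....
.....
.....
.....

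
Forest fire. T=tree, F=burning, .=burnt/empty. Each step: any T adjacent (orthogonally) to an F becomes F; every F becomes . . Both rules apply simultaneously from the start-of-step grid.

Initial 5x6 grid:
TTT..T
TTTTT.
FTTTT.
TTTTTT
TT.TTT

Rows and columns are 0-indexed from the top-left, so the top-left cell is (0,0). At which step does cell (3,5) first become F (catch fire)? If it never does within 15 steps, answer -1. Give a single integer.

Step 1: cell (3,5)='T' (+3 fires, +1 burnt)
Step 2: cell (3,5)='T' (+5 fires, +3 burnt)
Step 3: cell (3,5)='T' (+5 fires, +5 burnt)
Step 4: cell (3,5)='T' (+4 fires, +5 burnt)
Step 5: cell (3,5)='T' (+3 fires, +4 burnt)
Step 6: cell (3,5)='F' (+2 fires, +3 burnt)
  -> target ignites at step 6
Step 7: cell (3,5)='.' (+1 fires, +2 burnt)
Step 8: cell (3,5)='.' (+0 fires, +1 burnt)
  fire out at step 8

6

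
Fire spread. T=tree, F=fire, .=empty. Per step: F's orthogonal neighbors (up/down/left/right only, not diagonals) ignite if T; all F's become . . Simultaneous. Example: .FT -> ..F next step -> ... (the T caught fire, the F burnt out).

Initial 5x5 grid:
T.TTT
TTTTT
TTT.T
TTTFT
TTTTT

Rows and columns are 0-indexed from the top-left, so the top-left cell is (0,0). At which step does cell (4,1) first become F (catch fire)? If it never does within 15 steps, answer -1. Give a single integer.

Step 1: cell (4,1)='T' (+3 fires, +1 burnt)
Step 2: cell (4,1)='T' (+5 fires, +3 burnt)
Step 3: cell (4,1)='F' (+5 fires, +5 burnt)
  -> target ignites at step 3
Step 4: cell (4,1)='.' (+6 fires, +5 burnt)
Step 5: cell (4,1)='.' (+2 fires, +6 burnt)
Step 6: cell (4,1)='.' (+1 fires, +2 burnt)
Step 7: cell (4,1)='.' (+0 fires, +1 burnt)
  fire out at step 7

3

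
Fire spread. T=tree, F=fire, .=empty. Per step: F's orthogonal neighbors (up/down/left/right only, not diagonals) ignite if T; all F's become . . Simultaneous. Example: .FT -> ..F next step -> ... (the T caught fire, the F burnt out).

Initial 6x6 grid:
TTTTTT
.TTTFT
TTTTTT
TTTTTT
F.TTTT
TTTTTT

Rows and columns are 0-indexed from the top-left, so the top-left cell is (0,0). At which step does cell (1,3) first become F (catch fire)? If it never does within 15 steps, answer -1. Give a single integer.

Step 1: cell (1,3)='F' (+6 fires, +2 burnt)
  -> target ignites at step 1
Step 2: cell (1,3)='.' (+9 fires, +6 burnt)
Step 3: cell (1,3)='.' (+9 fires, +9 burnt)
Step 4: cell (1,3)='.' (+6 fires, +9 burnt)
Step 5: cell (1,3)='.' (+2 fires, +6 burnt)
Step 6: cell (1,3)='.' (+0 fires, +2 burnt)
  fire out at step 6

1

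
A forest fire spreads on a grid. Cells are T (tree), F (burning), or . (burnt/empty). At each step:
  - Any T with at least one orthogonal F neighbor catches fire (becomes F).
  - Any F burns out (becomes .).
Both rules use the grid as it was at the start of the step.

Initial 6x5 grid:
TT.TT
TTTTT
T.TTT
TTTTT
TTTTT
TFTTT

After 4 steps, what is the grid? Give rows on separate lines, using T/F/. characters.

Step 1: 3 trees catch fire, 1 burn out
  TT.TT
  TTTTT
  T.TTT
  TTTTT
  TFTTT
  F.FTT
Step 2: 4 trees catch fire, 3 burn out
  TT.TT
  TTTTT
  T.TTT
  TFTTT
  F.FTT
  ...FT
Step 3: 4 trees catch fire, 4 burn out
  TT.TT
  TTTTT
  T.TTT
  F.FTT
  ...FT
  ....F
Step 4: 4 trees catch fire, 4 burn out
  TT.TT
  TTTTT
  F.FTT
  ...FT
  ....F
  .....

TT.TT
TTTTT
F.FTT
...FT
....F
.....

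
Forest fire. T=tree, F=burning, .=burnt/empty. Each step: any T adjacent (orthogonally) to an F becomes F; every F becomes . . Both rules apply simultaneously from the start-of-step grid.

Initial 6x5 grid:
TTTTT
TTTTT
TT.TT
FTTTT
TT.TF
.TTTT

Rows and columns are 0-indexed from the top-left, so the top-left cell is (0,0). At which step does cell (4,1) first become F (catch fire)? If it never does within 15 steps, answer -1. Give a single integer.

Step 1: cell (4,1)='T' (+6 fires, +2 burnt)
Step 2: cell (4,1)='F' (+7 fires, +6 burnt)
  -> target ignites at step 2
Step 3: cell (4,1)='.' (+6 fires, +7 burnt)
Step 4: cell (4,1)='.' (+4 fires, +6 burnt)
Step 5: cell (4,1)='.' (+2 fires, +4 burnt)
Step 6: cell (4,1)='.' (+0 fires, +2 burnt)
  fire out at step 6

2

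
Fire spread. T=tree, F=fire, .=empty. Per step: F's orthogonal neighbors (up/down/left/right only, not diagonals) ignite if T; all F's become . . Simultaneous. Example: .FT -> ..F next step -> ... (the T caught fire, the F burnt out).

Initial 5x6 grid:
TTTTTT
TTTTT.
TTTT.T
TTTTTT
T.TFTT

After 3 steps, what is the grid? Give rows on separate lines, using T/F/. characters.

Step 1: 3 trees catch fire, 1 burn out
  TTTTTT
  TTTTT.
  TTTT.T
  TTTFTT
  T.F.FT
Step 2: 4 trees catch fire, 3 burn out
  TTTTTT
  TTTTT.
  TTTF.T
  TTF.FT
  T....F
Step 3: 4 trees catch fire, 4 burn out
  TTTTTT
  TTTFT.
  TTF..T
  TF...F
  T.....

TTTTTT
TTTFT.
TTF..T
TF...F
T.....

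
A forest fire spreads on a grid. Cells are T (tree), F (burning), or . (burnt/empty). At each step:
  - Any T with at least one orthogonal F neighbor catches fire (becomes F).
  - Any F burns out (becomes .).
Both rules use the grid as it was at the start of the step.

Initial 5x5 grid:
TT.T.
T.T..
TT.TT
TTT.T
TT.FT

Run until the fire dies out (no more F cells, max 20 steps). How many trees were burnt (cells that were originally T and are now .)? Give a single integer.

Answer: 4

Derivation:
Step 1: +1 fires, +1 burnt (F count now 1)
Step 2: +1 fires, +1 burnt (F count now 1)
Step 3: +1 fires, +1 burnt (F count now 1)
Step 4: +1 fires, +1 burnt (F count now 1)
Step 5: +0 fires, +1 burnt (F count now 0)
Fire out after step 5
Initially T: 16, now '.': 13
Total burnt (originally-T cells now '.'): 4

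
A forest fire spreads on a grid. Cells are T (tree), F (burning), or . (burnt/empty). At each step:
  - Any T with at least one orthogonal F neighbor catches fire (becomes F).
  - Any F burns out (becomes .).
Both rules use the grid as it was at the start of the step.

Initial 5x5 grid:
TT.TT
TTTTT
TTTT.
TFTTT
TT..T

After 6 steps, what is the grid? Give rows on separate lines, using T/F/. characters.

Step 1: 4 trees catch fire, 1 burn out
  TT.TT
  TTTTT
  TFTT.
  F.FTT
  TF..T
Step 2: 5 trees catch fire, 4 burn out
  TT.TT
  TFTTT
  F.FT.
  ...FT
  F...T
Step 3: 5 trees catch fire, 5 burn out
  TF.TT
  F.FTT
  ...F.
  ....F
  ....T
Step 4: 3 trees catch fire, 5 burn out
  F..TT
  ...FT
  .....
  .....
  ....F
Step 5: 2 trees catch fire, 3 burn out
  ...FT
  ....F
  .....
  .....
  .....
Step 6: 1 trees catch fire, 2 burn out
  ....F
  .....
  .....
  .....
  .....

....F
.....
.....
.....
.....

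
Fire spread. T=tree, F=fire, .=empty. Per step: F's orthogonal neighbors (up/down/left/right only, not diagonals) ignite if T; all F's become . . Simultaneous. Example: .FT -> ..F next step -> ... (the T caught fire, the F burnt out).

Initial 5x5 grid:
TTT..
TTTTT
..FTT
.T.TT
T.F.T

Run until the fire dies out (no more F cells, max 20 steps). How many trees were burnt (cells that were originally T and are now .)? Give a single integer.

Answer: 13

Derivation:
Step 1: +2 fires, +2 burnt (F count now 2)
Step 2: +5 fires, +2 burnt (F count now 5)
Step 3: +4 fires, +5 burnt (F count now 4)
Step 4: +2 fires, +4 burnt (F count now 2)
Step 5: +0 fires, +2 burnt (F count now 0)
Fire out after step 5
Initially T: 15, now '.': 23
Total burnt (originally-T cells now '.'): 13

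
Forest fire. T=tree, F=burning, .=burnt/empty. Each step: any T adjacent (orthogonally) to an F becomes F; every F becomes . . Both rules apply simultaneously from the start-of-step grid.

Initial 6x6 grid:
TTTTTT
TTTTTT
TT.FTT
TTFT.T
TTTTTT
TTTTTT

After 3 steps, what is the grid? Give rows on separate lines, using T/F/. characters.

Step 1: 5 trees catch fire, 2 burn out
  TTTTTT
  TTTFTT
  TT..FT
  TF.F.T
  TTFTTT
  TTTTTT
Step 2: 9 trees catch fire, 5 burn out
  TTTFTT
  TTF.FT
  TF...F
  F....T
  TF.FTT
  TTFTTT
Step 3: 10 trees catch fire, 9 burn out
  TTF.FT
  TF...F
  F.....
  .....F
  F...FT
  TF.FTT

TTF.FT
TF...F
F.....
.....F
F...FT
TF.FTT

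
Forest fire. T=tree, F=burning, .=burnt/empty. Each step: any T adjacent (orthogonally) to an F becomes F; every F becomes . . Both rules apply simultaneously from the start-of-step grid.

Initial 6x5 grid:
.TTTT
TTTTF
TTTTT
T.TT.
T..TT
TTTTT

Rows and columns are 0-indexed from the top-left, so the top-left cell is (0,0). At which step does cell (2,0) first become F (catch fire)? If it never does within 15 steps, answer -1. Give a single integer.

Step 1: cell (2,0)='T' (+3 fires, +1 burnt)
Step 2: cell (2,0)='T' (+3 fires, +3 burnt)
Step 3: cell (2,0)='T' (+4 fires, +3 burnt)
Step 4: cell (2,0)='T' (+5 fires, +4 burnt)
Step 5: cell (2,0)='F' (+3 fires, +5 burnt)
  -> target ignites at step 5
Step 6: cell (2,0)='.' (+3 fires, +3 burnt)
Step 7: cell (2,0)='.' (+2 fires, +3 burnt)
Step 8: cell (2,0)='.' (+1 fires, +2 burnt)
Step 9: cell (2,0)='.' (+0 fires, +1 burnt)
  fire out at step 9

5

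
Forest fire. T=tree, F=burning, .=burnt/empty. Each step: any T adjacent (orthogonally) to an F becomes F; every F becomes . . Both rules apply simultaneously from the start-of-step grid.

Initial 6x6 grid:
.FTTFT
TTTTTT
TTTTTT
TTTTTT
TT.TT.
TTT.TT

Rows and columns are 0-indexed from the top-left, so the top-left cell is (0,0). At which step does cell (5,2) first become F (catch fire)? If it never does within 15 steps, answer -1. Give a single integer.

Step 1: cell (5,2)='T' (+5 fires, +2 burnt)
Step 2: cell (5,2)='T' (+6 fires, +5 burnt)
Step 3: cell (5,2)='T' (+6 fires, +6 burnt)
Step 4: cell (5,2)='T' (+6 fires, +6 burnt)
Step 5: cell (5,2)='T' (+4 fires, +6 burnt)
Step 6: cell (5,2)='F' (+3 fires, +4 burnt)
  -> target ignites at step 6
Step 7: cell (5,2)='.' (+0 fires, +3 burnt)
  fire out at step 7

6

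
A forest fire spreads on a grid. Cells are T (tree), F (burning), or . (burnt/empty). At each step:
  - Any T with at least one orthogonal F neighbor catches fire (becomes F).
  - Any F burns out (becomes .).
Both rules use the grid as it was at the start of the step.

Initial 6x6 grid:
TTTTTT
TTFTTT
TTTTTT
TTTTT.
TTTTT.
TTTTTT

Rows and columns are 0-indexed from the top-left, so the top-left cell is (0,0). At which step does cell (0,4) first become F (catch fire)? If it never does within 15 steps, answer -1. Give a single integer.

Step 1: cell (0,4)='T' (+4 fires, +1 burnt)
Step 2: cell (0,4)='T' (+7 fires, +4 burnt)
Step 3: cell (0,4)='F' (+8 fires, +7 burnt)
  -> target ignites at step 3
Step 4: cell (0,4)='.' (+7 fires, +8 burnt)
Step 5: cell (0,4)='.' (+4 fires, +7 burnt)
Step 6: cell (0,4)='.' (+2 fires, +4 burnt)
Step 7: cell (0,4)='.' (+1 fires, +2 burnt)
Step 8: cell (0,4)='.' (+0 fires, +1 burnt)
  fire out at step 8

3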